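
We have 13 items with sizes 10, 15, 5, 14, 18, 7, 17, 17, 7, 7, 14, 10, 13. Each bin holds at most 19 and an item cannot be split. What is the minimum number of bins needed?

10

Total = 18 + 17 + 17 + 15 + 14 + 14 + 13 + 10 + 10 + 7 + 7 + 7 + 5 = 154.
Lower bound: ⌈154/19⌉ = 9 bins.
A packing using 10 bins:
  bin 1: 18 = 18
  bin 2: 17 = 17
  bin 3: 17 = 17
  bin 4: 15 = 15
  bin 5: 14 + 5 = 19
  bin 6: 14 = 14
  bin 7: 13 = 13
  bin 8: 10 + 7 = 17
  bin 9: 10 + 7 = 17
  bin 10: 7 = 7
No arrangement into 9 bins stays within capacity, so 10 is optimal.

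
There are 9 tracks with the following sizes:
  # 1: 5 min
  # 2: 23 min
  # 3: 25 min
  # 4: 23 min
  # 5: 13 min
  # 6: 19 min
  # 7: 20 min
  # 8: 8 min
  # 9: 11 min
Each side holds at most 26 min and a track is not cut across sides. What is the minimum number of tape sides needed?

Total = 25 + 23 + 23 + 20 + 19 + 13 + 11 + 8 + 5 = 147 min.
Lower bound: ⌈147/26⌉ = 6 tape sides.
A packing using 7 tape sides:
  side 1: 25 = 25
  side 2: 23 = 23
  side 3: 23 = 23
  side 4: 20 + 5 = 25
  side 5: 19 = 19
  side 6: 13 + 11 = 24
  side 7: 8 = 8
No arrangement into 6 tape sides stays within capacity, so 7 is optimal.

7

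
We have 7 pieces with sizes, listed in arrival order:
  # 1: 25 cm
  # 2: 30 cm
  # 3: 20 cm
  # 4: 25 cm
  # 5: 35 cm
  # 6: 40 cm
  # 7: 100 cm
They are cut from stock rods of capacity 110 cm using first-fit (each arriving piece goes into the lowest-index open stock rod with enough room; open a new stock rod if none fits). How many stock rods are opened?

  25 → stock rod 1 (new)  [load 25/110]
  30 → stock rod 1  [load 55/110]
  20 → stock rod 1  [load 75/110]
  25 → stock rod 1  [load 100/110]
  35 → stock rod 2 (new)  [load 35/110]
  40 → stock rod 2  [load 75/110]
  100 → stock rod 3 (new)  [load 100/110]
3 stock rods opened.

3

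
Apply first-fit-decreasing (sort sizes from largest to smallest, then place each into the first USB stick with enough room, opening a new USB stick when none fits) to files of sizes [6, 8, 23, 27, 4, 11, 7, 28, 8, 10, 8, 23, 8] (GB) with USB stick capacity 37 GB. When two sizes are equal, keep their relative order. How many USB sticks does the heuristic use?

5

Sorted descending: 28, 27, 23, 23, 11, 10, 8, 8, 8, 8, 7, 6, 4.
  28 → USB stick 1 (new)  [load 28/37]
  27 → USB stick 2 (new)  [load 27/37]
  23 → USB stick 3 (new)  [load 23/37]
  23 → USB stick 4 (new)  [load 23/37]
  11 → USB stick 3  [load 34/37]
  10 → USB stick 2  [load 37/37]
  8 → USB stick 1  [load 36/37]
  8 → USB stick 4  [load 31/37]
  8 → USB stick 5 (new)  [load 8/37]
  8 → USB stick 5  [load 16/37]
  7 → USB stick 5  [load 23/37]
  6 → USB stick 4  [load 37/37]
  4 → USB stick 5  [load 27/37]
5 USB sticks opened.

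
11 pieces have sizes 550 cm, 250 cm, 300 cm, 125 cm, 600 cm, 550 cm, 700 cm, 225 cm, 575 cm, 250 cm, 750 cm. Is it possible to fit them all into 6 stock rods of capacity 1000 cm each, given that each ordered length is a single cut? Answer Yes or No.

A valid assignment using 6 stock rods:
  stock rod 1: 750 + 250 = 1000
  stock rod 2: 700 + 300 = 1000
  stock rod 3: 600 + 250 + 125 = 975
  stock rod 4: 575 + 225 = 800
  stock rod 5: 550 = 550
  stock rod 6: 550 = 550
Every load is within 1000 cm, so 6 stock rods suffice.

Yes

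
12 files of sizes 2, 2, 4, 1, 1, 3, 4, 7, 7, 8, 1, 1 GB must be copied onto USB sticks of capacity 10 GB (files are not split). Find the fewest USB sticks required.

5

Total = 8 + 7 + 7 + 4 + 4 + 3 + 2 + 2 + 1 + 1 + 1 + 1 = 41 GB.
Lower bound: ⌈41/10⌉ = 5 USB sticks.
A packing using 5 USB sticks:
  USB stick 1: 8 + 2 = 10
  USB stick 2: 7 + 3 = 10
  USB stick 3: 7 + 2 + 1 = 10
  USB stick 4: 4 + 4 + 1 + 1 = 10
  USB stick 5: 1 = 1
This matches the lower bound, so 5 is optimal.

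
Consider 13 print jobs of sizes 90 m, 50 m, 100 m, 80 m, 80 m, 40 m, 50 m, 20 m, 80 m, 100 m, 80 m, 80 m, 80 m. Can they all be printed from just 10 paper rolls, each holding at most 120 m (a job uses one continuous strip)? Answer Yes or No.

A valid assignment using 10 paper rolls:
  roll 1: 100 + 20 = 120
  roll 2: 100 = 100
  roll 3: 90 = 90
  roll 4: 80 + 40 = 120
  roll 5: 80 = 80
  roll 6: 80 = 80
  roll 7: 80 = 80
  roll 8: 80 = 80
  roll 9: 80 = 80
  roll 10: 50 + 50 = 100
Every load is within 120 m, so 10 paper rolls suffice.

Yes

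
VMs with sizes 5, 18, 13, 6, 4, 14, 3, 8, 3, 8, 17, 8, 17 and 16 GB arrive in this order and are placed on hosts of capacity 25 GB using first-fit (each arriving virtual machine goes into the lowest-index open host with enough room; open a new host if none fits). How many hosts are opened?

7

  5 → host 1 (new)  [load 5/25]
  18 → host 1  [load 23/25]
  13 → host 2 (new)  [load 13/25]
  6 → host 2  [load 19/25]
  4 → host 2  [load 23/25]
  14 → host 3 (new)  [load 14/25]
  3 → host 3  [load 17/25]
  8 → host 3  [load 25/25]
  3 → host 4 (new)  [load 3/25]
  8 → host 4  [load 11/25]
  17 → host 5 (new)  [load 17/25]
  8 → host 4  [load 19/25]
  17 → host 6 (new)  [load 17/25]
  16 → host 7 (new)  [load 16/25]
7 hosts opened.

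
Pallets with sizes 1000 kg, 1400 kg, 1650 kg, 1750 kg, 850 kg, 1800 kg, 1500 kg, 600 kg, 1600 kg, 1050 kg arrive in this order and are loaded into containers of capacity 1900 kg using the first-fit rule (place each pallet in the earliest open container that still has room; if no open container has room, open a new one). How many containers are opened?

  1000 → container 1 (new)  [load 1000/1900]
  1400 → container 2 (new)  [load 1400/1900]
  1650 → container 3 (new)  [load 1650/1900]
  1750 → container 4 (new)  [load 1750/1900]
  850 → container 1  [load 1850/1900]
  1800 → container 5 (new)  [load 1800/1900]
  1500 → container 6 (new)  [load 1500/1900]
  600 → container 7 (new)  [load 600/1900]
  1600 → container 8 (new)  [load 1600/1900]
  1050 → container 7  [load 1650/1900]
8 containers opened.

8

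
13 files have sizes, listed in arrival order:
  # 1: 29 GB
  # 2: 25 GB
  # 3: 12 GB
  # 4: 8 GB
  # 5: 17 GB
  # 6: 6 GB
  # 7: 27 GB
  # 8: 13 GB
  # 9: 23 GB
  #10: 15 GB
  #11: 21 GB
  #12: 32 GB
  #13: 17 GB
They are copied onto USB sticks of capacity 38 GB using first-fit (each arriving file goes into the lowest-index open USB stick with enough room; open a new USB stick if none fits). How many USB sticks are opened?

7

  29 → USB stick 1 (new)  [load 29/38]
  25 → USB stick 2 (new)  [load 25/38]
  12 → USB stick 2  [load 37/38]
  8 → USB stick 1  [load 37/38]
  17 → USB stick 3 (new)  [load 17/38]
  6 → USB stick 3  [load 23/38]
  27 → USB stick 4 (new)  [load 27/38]
  13 → USB stick 3  [load 36/38]
  23 → USB stick 5 (new)  [load 23/38]
  15 → USB stick 5  [load 38/38]
  21 → USB stick 6 (new)  [load 21/38]
  32 → USB stick 7 (new)  [load 32/38]
  17 → USB stick 6  [load 38/38]
7 USB sticks opened.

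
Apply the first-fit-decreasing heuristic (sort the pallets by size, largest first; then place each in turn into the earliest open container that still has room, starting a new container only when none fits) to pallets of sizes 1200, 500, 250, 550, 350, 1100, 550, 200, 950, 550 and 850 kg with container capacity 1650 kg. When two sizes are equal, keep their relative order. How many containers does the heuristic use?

Sorted descending: 1200, 1100, 950, 850, 550, 550, 550, 500, 350, 250, 200.
  1200 → container 1 (new)  [load 1200/1650]
  1100 → container 2 (new)  [load 1100/1650]
  950 → container 3 (new)  [load 950/1650]
  850 → container 4 (new)  [load 850/1650]
  550 → container 2  [load 1650/1650]
  550 → container 3  [load 1500/1650]
  550 → container 4  [load 1400/1650]
  500 → container 5 (new)  [load 500/1650]
  350 → container 1  [load 1550/1650]
  250 → container 4  [load 1650/1650]
  200 → container 5  [load 700/1650]
5 containers opened.

5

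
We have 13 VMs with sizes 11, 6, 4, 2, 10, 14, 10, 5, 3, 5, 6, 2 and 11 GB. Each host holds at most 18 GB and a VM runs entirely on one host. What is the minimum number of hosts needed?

5

Total = 14 + 11 + 11 + 10 + 10 + 6 + 6 + 5 + 5 + 4 + 3 + 2 + 2 = 89 GB.
Lower bound: ⌈89/18⌉ = 5 hosts.
A packing using 5 hosts:
  host 1: 14 + 4 = 18
  host 2: 11 + 6 = 17
  host 3: 11 + 5 + 2 = 18
  host 4: 10 + 6 + 2 = 18
  host 5: 10 + 5 + 3 = 18
This matches the lower bound, so 5 is optimal.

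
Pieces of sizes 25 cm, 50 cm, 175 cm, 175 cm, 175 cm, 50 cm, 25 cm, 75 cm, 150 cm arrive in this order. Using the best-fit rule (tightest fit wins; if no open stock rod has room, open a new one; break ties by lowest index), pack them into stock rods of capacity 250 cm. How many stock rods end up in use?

  25 → stock rod 1 (new)  [load 25/250]
  50 → stock rod 1  [load 75/250]
  175 → stock rod 1  [load 250/250]
  175 → stock rod 2 (new)  [load 175/250]
  175 → stock rod 3 (new)  [load 175/250]
  50 → stock rod 2  [load 225/250]
  25 → stock rod 2  [load 250/250]
  75 → stock rod 3  [load 250/250]
  150 → stock rod 4 (new)  [load 150/250]
4 stock rods opened.

4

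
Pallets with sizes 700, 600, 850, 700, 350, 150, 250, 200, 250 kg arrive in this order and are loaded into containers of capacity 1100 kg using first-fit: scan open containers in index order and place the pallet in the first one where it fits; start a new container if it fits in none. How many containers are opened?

  700 → container 1 (new)  [load 700/1100]
  600 → container 2 (new)  [load 600/1100]
  850 → container 3 (new)  [load 850/1100]
  700 → container 4 (new)  [load 700/1100]
  350 → container 1  [load 1050/1100]
  150 → container 2  [load 750/1100]
  250 → container 2  [load 1000/1100]
  200 → container 3  [load 1050/1100]
  250 → container 4  [load 950/1100]
4 containers opened.

4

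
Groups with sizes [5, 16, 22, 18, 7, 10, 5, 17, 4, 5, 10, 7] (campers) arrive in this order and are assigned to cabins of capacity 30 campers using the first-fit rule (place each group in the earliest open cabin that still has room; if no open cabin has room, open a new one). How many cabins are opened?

  5 → cabin 1 (new)  [load 5/30]
  16 → cabin 1  [load 21/30]
  22 → cabin 2 (new)  [load 22/30]
  18 → cabin 3 (new)  [load 18/30]
  7 → cabin 1  [load 28/30]
  10 → cabin 3  [load 28/30]
  5 → cabin 2  [load 27/30]
  17 → cabin 4 (new)  [load 17/30]
  4 → cabin 4  [load 21/30]
  5 → cabin 4  [load 26/30]
  10 → cabin 5 (new)  [load 10/30]
  7 → cabin 5  [load 17/30]
5 cabins opened.

5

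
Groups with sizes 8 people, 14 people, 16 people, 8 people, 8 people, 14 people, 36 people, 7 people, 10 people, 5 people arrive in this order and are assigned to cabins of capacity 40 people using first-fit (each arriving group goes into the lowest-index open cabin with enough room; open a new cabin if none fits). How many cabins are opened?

  8 → cabin 1 (new)  [load 8/40]
  14 → cabin 1  [load 22/40]
  16 → cabin 1  [load 38/40]
  8 → cabin 2 (new)  [load 8/40]
  8 → cabin 2  [load 16/40]
  14 → cabin 2  [load 30/40]
  36 → cabin 3 (new)  [load 36/40]
  7 → cabin 2  [load 37/40]
  10 → cabin 4 (new)  [load 10/40]
  5 → cabin 4  [load 15/40]
4 cabins opened.

4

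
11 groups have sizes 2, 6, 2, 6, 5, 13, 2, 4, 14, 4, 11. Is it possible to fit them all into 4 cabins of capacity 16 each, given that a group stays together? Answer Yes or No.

No

Total = 69; ⌈69/16⌉ = 5.
At least 5 cabins are required, but only 4 are allowed.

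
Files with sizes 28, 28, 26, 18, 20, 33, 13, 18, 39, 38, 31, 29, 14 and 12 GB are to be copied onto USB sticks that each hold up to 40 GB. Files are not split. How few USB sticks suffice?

10

Total = 39 + 38 + 33 + 31 + 29 + 28 + 28 + 26 + 20 + 18 + 18 + 14 + 13 + 12 = 347 GB.
Lower bound: ⌈347/40⌉ = 9 USB sticks.
A packing using 10 USB sticks:
  USB stick 1: 39 = 39
  USB stick 2: 38 = 38
  USB stick 3: 33 = 33
  USB stick 4: 31 = 31
  USB stick 5: 29 = 29
  USB stick 6: 28 + 12 = 40
  USB stick 7: 28 = 28
  USB stick 8: 26 + 14 = 40
  USB stick 9: 20 + 18 = 38
  USB stick 10: 18 + 13 = 31
No arrangement into 9 USB sticks stays within capacity, so 10 is optimal.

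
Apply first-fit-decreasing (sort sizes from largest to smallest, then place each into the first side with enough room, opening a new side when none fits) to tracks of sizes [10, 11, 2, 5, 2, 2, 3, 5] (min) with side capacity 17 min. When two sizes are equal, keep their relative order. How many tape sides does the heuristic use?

3

Sorted descending: 11, 10, 5, 5, 3, 2, 2, 2.
  11 → side 1 (new)  [load 11/17]
  10 → side 2 (new)  [load 10/17]
  5 → side 1  [load 16/17]
  5 → side 2  [load 15/17]
  3 → side 3 (new)  [load 3/17]
  2 → side 2  [load 17/17]
  2 → side 3  [load 5/17]
  2 → side 3  [load 7/17]
3 tape sides opened.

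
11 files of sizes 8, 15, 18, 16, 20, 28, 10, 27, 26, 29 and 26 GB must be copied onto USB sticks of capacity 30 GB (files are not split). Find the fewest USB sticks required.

9

Total = 29 + 28 + 27 + 26 + 26 + 20 + 18 + 16 + 15 + 10 + 8 = 223 GB.
Lower bound: ⌈223/30⌉ = 8 USB sticks.
A packing using 9 USB sticks:
  USB stick 1: 29 = 29
  USB stick 2: 28 = 28
  USB stick 3: 27 = 27
  USB stick 4: 26 = 26
  USB stick 5: 26 = 26
  USB stick 6: 20 + 10 = 30
  USB stick 7: 18 + 8 = 26
  USB stick 8: 16 = 16
  USB stick 9: 15 = 15
No arrangement into 8 USB sticks stays within capacity, so 9 is optimal.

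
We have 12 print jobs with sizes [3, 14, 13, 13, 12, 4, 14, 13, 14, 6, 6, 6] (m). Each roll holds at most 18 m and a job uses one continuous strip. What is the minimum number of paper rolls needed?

8

Total = 14 + 14 + 14 + 13 + 13 + 13 + 12 + 6 + 6 + 6 + 4 + 3 = 118 m.
Lower bound: ⌈118/18⌉ = 7 paper rolls.
A packing using 8 paper rolls:
  roll 1: 14 + 4 = 18
  roll 2: 14 + 3 = 17
  roll 3: 14 = 14
  roll 4: 13 = 13
  roll 5: 13 = 13
  roll 6: 13 = 13
  roll 7: 12 + 6 = 18
  roll 8: 6 + 6 = 12
No arrangement into 7 paper rolls stays within capacity, so 8 is optimal.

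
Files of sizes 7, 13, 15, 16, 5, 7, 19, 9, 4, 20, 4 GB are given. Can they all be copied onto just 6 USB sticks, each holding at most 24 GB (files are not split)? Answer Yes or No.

Yes

A valid assignment using 5 USB sticks:
  USB stick 1: 20 + 4 = 24
  USB stick 2: 19 + 5 = 24
  USB stick 3: 16 + 7 = 23
  USB stick 4: 15 + 9 = 24
  USB stick 5: 13 + 7 + 4 = 24
That uses only 5 ≤ 6, so 6 USB sticks are enough.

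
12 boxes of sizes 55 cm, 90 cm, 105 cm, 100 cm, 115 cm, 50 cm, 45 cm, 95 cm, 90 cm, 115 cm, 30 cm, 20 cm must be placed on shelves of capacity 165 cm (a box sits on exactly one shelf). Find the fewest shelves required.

7

Total = 115 + 115 + 105 + 100 + 95 + 90 + 90 + 55 + 50 + 45 + 30 + 20 = 910 cm.
Lower bound: ⌈910/165⌉ = 6 shelves.
Also, 7 boxes each exceed 165/2 cm, and no two of those can share a shelf, so at least 7 shelves are needed.
A packing using 7 shelves:
  shelf 1: 115 + 50 = 165
  shelf 2: 115 + 45 = 160
  shelf 3: 105 + 55 = 160
  shelf 4: 100 + 30 + 20 = 150
  shelf 5: 95 = 95
  shelf 6: 90 = 90
  shelf 7: 90 = 90
This matches the lower bound, so 7 is optimal.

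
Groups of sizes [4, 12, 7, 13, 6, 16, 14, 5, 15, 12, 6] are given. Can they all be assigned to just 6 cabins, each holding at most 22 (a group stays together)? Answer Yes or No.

A valid assignment using 6 cabins:
  cabin 1: 16 + 6 = 22
  cabin 2: 15 + 7 = 22
  cabin 3: 14 + 6 = 20
  cabin 4: 13 + 5 + 4 = 22
  cabin 5: 12 = 12
  cabin 6: 12 = 12
Every load is within 22, so 6 cabins suffice.

Yes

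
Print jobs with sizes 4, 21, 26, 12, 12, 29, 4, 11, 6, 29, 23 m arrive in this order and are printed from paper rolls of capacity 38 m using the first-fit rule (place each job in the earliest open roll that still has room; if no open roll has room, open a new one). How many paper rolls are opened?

6

  4 → roll 1 (new)  [load 4/38]
  21 → roll 1  [load 25/38]
  26 → roll 2 (new)  [load 26/38]
  12 → roll 1  [load 37/38]
  12 → roll 2  [load 38/38]
  29 → roll 3 (new)  [load 29/38]
  4 → roll 3  [load 33/38]
  11 → roll 4 (new)  [load 11/38]
  6 → roll 4  [load 17/38]
  29 → roll 5 (new)  [load 29/38]
  23 → roll 6 (new)  [load 23/38]
6 paper rolls opened.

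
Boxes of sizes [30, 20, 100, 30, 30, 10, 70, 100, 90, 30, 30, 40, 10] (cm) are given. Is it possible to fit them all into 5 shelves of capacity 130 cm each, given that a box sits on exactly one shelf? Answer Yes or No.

Yes

A valid assignment using 5 shelves:
  shelf 1: 100 + 30 = 130
  shelf 2: 100 + 30 = 130
  shelf 3: 90 + 40 = 130
  shelf 4: 70 + 30 + 30 = 130
  shelf 5: 30 + 20 + 10 + 10 = 70
Every load is within 130 cm, so 5 shelves suffice.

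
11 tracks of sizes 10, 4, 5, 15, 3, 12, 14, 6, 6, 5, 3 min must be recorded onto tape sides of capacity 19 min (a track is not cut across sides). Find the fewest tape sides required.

5

Total = 15 + 14 + 12 + 10 + 6 + 6 + 5 + 5 + 4 + 3 + 3 = 83 min.
Lower bound: ⌈83/19⌉ = 5 tape sides.
A packing using 5 tape sides:
  side 1: 15 + 4 = 19
  side 2: 14 + 5 = 19
  side 3: 12 + 6 = 18
  side 4: 10 + 6 + 3 = 19
  side 5: 5 + 3 = 8
This matches the lower bound, so 5 is optimal.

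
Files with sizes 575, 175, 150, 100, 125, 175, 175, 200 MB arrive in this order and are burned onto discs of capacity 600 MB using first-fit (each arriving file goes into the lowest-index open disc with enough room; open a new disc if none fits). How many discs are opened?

3

  575 → disc 1 (new)  [load 575/600]
  175 → disc 2 (new)  [load 175/600]
  150 → disc 2  [load 325/600]
  100 → disc 2  [load 425/600]
  125 → disc 2  [load 550/600]
  175 → disc 3 (new)  [load 175/600]
  175 → disc 3  [load 350/600]
  200 → disc 3  [load 550/600]
3 discs opened.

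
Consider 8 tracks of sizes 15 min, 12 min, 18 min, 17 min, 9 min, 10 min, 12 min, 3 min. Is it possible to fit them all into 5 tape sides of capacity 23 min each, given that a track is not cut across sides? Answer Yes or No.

Yes

A valid assignment using 5 tape sides:
  side 1: 18 + 3 = 21
  side 2: 17 = 17
  side 3: 15 = 15
  side 4: 12 + 10 = 22
  side 5: 12 + 9 = 21
Every load is within 23 min, so 5 tape sides suffice.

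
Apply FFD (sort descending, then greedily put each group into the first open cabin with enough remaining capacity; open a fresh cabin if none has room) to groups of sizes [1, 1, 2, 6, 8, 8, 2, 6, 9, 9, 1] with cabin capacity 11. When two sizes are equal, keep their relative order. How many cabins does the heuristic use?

Sorted descending: 9, 9, 8, 8, 6, 6, 2, 2, 1, 1, 1.
  9 → cabin 1 (new)  [load 9/11]
  9 → cabin 2 (new)  [load 9/11]
  8 → cabin 3 (new)  [load 8/11]
  8 → cabin 4 (new)  [load 8/11]
  6 → cabin 5 (new)  [load 6/11]
  6 → cabin 6 (new)  [load 6/11]
  2 → cabin 1  [load 11/11]
  2 → cabin 2  [load 11/11]
  1 → cabin 3  [load 9/11]
  1 → cabin 3  [load 10/11]
  1 → cabin 3  [load 11/11]
6 cabins opened.

6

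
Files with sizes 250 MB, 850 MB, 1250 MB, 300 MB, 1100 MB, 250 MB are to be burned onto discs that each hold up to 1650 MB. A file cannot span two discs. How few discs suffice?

3

Total = 1250 + 1100 + 850 + 300 + 250 + 250 = 4000 MB.
Lower bound: ⌈4000/1650⌉ = 3 discs.
A packing using 3 discs:
  disc 1: 1250 + 300 = 1550
  disc 2: 1100 + 250 + 250 = 1600
  disc 3: 850 = 850
This matches the lower bound, so 3 is optimal.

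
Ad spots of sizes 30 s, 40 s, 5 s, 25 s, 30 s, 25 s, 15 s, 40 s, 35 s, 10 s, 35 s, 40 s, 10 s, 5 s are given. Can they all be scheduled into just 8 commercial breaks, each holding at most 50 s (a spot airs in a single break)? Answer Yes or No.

A valid assignment using 8 commercial breaks:
  break 1: 40 + 10 = 50
  break 2: 40 + 10 = 50
  break 3: 40 + 5 + 5 = 50
  break 4: 35 + 15 = 50
  break 5: 35 = 35
  break 6: 30 = 30
  break 7: 30 = 30
  break 8: 25 + 25 = 50
Every load is within 50 s, so 8 commercial breaks suffice.

Yes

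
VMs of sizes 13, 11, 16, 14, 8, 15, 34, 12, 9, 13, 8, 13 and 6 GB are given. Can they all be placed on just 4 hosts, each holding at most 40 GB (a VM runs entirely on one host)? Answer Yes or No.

No

Total = 172 GB; ⌈172/40⌉ = 5.
At least 5 hosts are required, but only 4 are allowed.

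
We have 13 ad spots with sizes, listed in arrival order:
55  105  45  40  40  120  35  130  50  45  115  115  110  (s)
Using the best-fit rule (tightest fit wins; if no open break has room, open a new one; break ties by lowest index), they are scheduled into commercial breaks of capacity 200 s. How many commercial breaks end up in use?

6

  55 → break 1 (new)  [load 55/200]
  105 → break 1  [load 160/200]
  45 → break 2 (new)  [load 45/200]
  40 → break 1  [load 200/200]
  40 → break 2  [load 85/200]
  120 → break 3 (new)  [load 120/200]
  35 → break 3  [load 155/200]
  130 → break 4 (new)  [load 130/200]
  50 → break 4  [load 180/200]
  45 → break 3  [load 200/200]
  115 → break 2  [load 200/200]
  115 → break 5 (new)  [load 115/200]
  110 → break 6 (new)  [load 110/200]
6 commercial breaks opened.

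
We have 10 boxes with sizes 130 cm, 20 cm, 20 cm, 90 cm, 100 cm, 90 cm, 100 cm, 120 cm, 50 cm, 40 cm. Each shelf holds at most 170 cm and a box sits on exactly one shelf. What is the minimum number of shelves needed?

Total = 130 + 120 + 100 + 100 + 90 + 90 + 50 + 40 + 20 + 20 = 760 cm.
Lower bound: ⌈760/170⌉ = 5 shelves.
Also, 6 boxes each exceed 85 cm, and no two of those can share a shelf, so at least 6 shelves are needed.
A packing using 6 shelves:
  shelf 1: 130 + 40 = 170
  shelf 2: 120 + 50 = 170
  shelf 3: 100 + 20 + 20 = 140
  shelf 4: 100 = 100
  shelf 5: 90 = 90
  shelf 6: 90 = 90
This matches the lower bound, so 6 is optimal.

6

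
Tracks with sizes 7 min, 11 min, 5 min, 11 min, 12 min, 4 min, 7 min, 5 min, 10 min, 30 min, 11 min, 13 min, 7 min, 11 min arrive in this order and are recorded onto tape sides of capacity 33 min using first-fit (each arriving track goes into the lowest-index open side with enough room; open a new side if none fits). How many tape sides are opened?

  7 → side 1 (new)  [load 7/33]
  11 → side 1  [load 18/33]
  5 → side 1  [load 23/33]
  11 → side 2 (new)  [load 11/33]
  12 → side 2  [load 23/33]
  4 → side 1  [load 27/33]
  7 → side 2  [load 30/33]
  5 → side 1  [load 32/33]
  10 → side 3 (new)  [load 10/33]
  30 → side 4 (new)  [load 30/33]
  11 → side 3  [load 21/33]
  13 → side 5 (new)  [load 13/33]
  7 → side 3  [load 28/33]
  11 → side 5  [load 24/33]
5 tape sides opened.

5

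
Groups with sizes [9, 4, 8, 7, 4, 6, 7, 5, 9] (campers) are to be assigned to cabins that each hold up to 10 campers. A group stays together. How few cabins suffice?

Total = 9 + 9 + 8 + 7 + 7 + 6 + 5 + 4 + 4 = 59 campers.
Lower bound: ⌈59/10⌉ = 6 cabins.
A packing using 7 cabins:
  cabin 1: 9 = 9
  cabin 2: 9 = 9
  cabin 3: 8 = 8
  cabin 4: 7 = 7
  cabin 5: 7 = 7
  cabin 6: 6 + 4 = 10
  cabin 7: 5 + 4 = 9
No arrangement into 6 cabins stays within capacity, so 7 is optimal.

7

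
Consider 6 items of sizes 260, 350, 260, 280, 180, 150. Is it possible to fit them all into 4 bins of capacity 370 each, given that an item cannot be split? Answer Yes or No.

Total = 1480; ⌈1480/370⌉ = 4.
The bound of 4 does not rule out 4, but exhaustive search shows no assignment into 4 bins of capacity 370 exists — the minimum is 5.

No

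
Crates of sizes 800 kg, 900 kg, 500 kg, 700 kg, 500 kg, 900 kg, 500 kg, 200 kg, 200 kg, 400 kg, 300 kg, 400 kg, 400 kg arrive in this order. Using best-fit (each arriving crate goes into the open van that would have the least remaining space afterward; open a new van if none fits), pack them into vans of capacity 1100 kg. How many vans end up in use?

7

  800 → van 1 (new)  [load 800/1100]
  900 → van 2 (new)  [load 900/1100]
  500 → van 3 (new)  [load 500/1100]
  700 → van 4 (new)  [load 700/1100]
  500 → van 3  [load 1000/1100]
  900 → van 5 (new)  [load 900/1100]
  500 → van 6 (new)  [load 500/1100]
  200 → van 2  [load 1100/1100]
  200 → van 5  [load 1100/1100]
  400 → van 4  [load 1100/1100]
  300 → van 1  [load 1100/1100]
  400 → van 6  [load 900/1100]
  400 → van 7 (new)  [load 400/1100]
7 vans opened.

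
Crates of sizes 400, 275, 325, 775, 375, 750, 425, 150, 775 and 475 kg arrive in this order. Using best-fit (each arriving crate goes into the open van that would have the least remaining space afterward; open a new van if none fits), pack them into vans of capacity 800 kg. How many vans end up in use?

7

  400 → van 1 (new)  [load 400/800]
  275 → van 1  [load 675/800]
  325 → van 2 (new)  [load 325/800]
  775 → van 3 (new)  [load 775/800]
  375 → van 2  [load 700/800]
  750 → van 4 (new)  [load 750/800]
  425 → van 5 (new)  [load 425/800]
  150 → van 5  [load 575/800]
  775 → van 6 (new)  [load 775/800]
  475 → van 7 (new)  [load 475/800]
7 vans opened.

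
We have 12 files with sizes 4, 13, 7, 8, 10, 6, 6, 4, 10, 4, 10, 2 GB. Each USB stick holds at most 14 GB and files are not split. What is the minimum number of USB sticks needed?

Total = 13 + 10 + 10 + 10 + 8 + 7 + 6 + 6 + 4 + 4 + 4 + 2 = 84 GB.
Lower bound: ⌈84/14⌉ = 6 USB sticks.
A packing using 7 USB sticks:
  USB stick 1: 13 = 13
  USB stick 2: 10 + 4 = 14
  USB stick 3: 10 + 4 = 14
  USB stick 4: 10 + 4 = 14
  USB stick 5: 8 + 6 = 14
  USB stick 6: 7 + 6 = 13
  USB stick 7: 2 = 2
No arrangement into 6 USB sticks stays within capacity, so 7 is optimal.

7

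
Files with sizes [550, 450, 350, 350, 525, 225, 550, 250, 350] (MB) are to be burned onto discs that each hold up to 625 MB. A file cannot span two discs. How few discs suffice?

7

Total = 550 + 550 + 525 + 450 + 350 + 350 + 350 + 250 + 225 = 3600 MB.
Lower bound: ⌈3600/625⌉ = 6 discs.
Also, 7 files each exceed 625/2 MB, and no two of those can share a disc, so at least 7 discs are needed.
A packing using 7 discs:
  disc 1: 550 = 550
  disc 2: 550 = 550
  disc 3: 525 = 525
  disc 4: 450 = 450
  disc 5: 350 + 250 = 600
  disc 6: 350 + 225 = 575
  disc 7: 350 = 350
This matches the lower bound, so 7 is optimal.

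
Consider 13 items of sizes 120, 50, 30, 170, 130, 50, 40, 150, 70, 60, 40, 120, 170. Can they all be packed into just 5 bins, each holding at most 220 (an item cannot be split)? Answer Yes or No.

Total = 1200; ⌈1200/220⌉ = 6.
At least 6 bins are required, but only 5 are allowed.

No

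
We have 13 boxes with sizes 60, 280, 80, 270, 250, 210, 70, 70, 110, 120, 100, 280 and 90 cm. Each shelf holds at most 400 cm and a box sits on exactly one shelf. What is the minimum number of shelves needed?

5

Total = 280 + 280 + 270 + 250 + 210 + 120 + 110 + 100 + 90 + 80 + 70 + 70 + 60 = 1990 cm.
Lower bound: ⌈1990/400⌉ = 5 shelves.
A packing using 5 shelves:
  shelf 1: 280 + 120 = 400
  shelf 2: 280 + 110 = 390
  shelf 3: 270 + 70 + 60 = 400
  shelf 4: 250 + 80 + 70 = 400
  shelf 5: 210 + 100 + 90 = 400
This matches the lower bound, so 5 is optimal.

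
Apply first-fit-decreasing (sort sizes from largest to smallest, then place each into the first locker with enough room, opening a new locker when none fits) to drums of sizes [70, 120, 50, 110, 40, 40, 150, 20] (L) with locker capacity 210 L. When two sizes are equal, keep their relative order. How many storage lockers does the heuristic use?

3

Sorted descending: 150, 120, 110, 70, 50, 40, 40, 20.
  150 → locker 1 (new)  [load 150/210]
  120 → locker 2 (new)  [load 120/210]
  110 → locker 3 (new)  [load 110/210]
  70 → locker 2  [load 190/210]
  50 → locker 1  [load 200/210]
  40 → locker 3  [load 150/210]
  40 → locker 3  [load 190/210]
  20 → locker 2  [load 210/210]
3 storage lockers opened.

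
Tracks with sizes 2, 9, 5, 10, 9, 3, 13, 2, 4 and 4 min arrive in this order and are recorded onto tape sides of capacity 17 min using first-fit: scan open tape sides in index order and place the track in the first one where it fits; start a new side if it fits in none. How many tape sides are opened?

  2 → side 1 (new)  [load 2/17]
  9 → side 1  [load 11/17]
  5 → side 1  [load 16/17]
  10 → side 2 (new)  [load 10/17]
  9 → side 3 (new)  [load 9/17]
  3 → side 2  [load 13/17]
  13 → side 4 (new)  [load 13/17]
  2 → side 2  [load 15/17]
  4 → side 3  [load 13/17]
  4 → side 3  [load 17/17]
4 tape sides opened.

4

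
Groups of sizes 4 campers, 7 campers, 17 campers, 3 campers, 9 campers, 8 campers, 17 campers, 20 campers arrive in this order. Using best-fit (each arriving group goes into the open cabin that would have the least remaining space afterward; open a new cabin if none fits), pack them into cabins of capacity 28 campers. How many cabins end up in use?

  4 → cabin 1 (new)  [load 4/28]
  7 → cabin 1  [load 11/28]
  17 → cabin 1  [load 28/28]
  3 → cabin 2 (new)  [load 3/28]
  9 → cabin 2  [load 12/28]
  8 → cabin 2  [load 20/28]
  17 → cabin 3 (new)  [load 17/28]
  20 → cabin 4 (new)  [load 20/28]
4 cabins opened.

4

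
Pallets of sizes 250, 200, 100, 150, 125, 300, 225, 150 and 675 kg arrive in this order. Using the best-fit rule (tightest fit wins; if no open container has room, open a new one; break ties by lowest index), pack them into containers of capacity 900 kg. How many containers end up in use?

3

  250 → container 1 (new)  [load 250/900]
  200 → container 1  [load 450/900]
  100 → container 1  [load 550/900]
  150 → container 1  [load 700/900]
  125 → container 1  [load 825/900]
  300 → container 2 (new)  [load 300/900]
  225 → container 2  [load 525/900]
  150 → container 2  [load 675/900]
  675 → container 3 (new)  [load 675/900]
3 containers opened.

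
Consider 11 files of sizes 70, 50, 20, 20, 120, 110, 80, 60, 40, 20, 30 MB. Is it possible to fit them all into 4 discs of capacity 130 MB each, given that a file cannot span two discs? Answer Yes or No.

No

Total = 620 MB; ⌈620/130⌉ = 5.
At least 5 discs are required, but only 4 are allowed.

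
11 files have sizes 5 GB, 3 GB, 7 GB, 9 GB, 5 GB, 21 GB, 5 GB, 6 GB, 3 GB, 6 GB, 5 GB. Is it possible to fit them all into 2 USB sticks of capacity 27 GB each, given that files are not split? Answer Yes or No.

Total = 75 GB; ⌈75/27⌉ = 3.
At least 3 USB sticks are required, but only 2 are allowed.

No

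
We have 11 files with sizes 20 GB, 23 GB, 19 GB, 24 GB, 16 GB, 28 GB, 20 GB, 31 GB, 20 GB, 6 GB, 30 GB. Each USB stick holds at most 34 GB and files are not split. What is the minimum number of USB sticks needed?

10

Total = 31 + 30 + 28 + 24 + 23 + 20 + 20 + 20 + 19 + 16 + 6 = 237 GB.
Lower bound: ⌈237/34⌉ = 7 USB sticks.
Also, 9 files each exceed 17 GB, and no two of those can share a USB stick, so at least 9 USB sticks are needed.
A packing using 10 USB sticks:
  USB stick 1: 31 = 31
  USB stick 2: 30 = 30
  USB stick 3: 28 + 6 = 34
  USB stick 4: 24 = 24
  USB stick 5: 23 = 23
  USB stick 6: 20 = 20
  USB stick 7: 20 = 20
  USB stick 8: 20 = 20
  USB stick 9: 19 = 19
  USB stick 10: 16 = 16
No arrangement into 9 USB sticks stays within capacity, so 10 is optimal.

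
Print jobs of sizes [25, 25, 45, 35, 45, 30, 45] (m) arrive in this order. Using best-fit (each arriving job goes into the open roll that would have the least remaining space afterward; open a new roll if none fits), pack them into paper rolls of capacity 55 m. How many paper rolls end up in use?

  25 → roll 1 (new)  [load 25/55]
  25 → roll 1  [load 50/55]
  45 → roll 2 (new)  [load 45/55]
  35 → roll 3 (new)  [load 35/55]
  45 → roll 4 (new)  [load 45/55]
  30 → roll 5 (new)  [load 30/55]
  45 → roll 6 (new)  [load 45/55]
6 paper rolls opened.

6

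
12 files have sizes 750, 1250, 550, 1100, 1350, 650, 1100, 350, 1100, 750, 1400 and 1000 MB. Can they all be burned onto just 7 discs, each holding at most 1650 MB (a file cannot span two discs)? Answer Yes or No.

Total = 11350 MB; ⌈11350/1650⌉ = 7.
The bound of 7 does not rule out 7, but exhaustive search shows no assignment into 7 discs of capacity 1650 MB exists — the minimum is 8.

No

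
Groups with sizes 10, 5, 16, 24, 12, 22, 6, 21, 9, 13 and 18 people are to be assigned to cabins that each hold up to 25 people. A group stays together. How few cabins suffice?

Total = 24 + 22 + 21 + 18 + 16 + 13 + 12 + 10 + 9 + 6 + 5 = 156 people.
Lower bound: ⌈156/25⌉ = 7 cabins.
A packing using 7 cabins:
  cabin 1: 24 = 24
  cabin 2: 22 = 22
  cabin 3: 21 = 21
  cabin 4: 18 + 6 = 24
  cabin 5: 16 + 9 = 25
  cabin 6: 13 + 12 = 25
  cabin 7: 10 + 5 = 15
This matches the lower bound, so 7 is optimal.

7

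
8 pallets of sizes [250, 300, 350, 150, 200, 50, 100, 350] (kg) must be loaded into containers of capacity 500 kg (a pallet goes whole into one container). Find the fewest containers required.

4

Total = 350 + 350 + 300 + 250 + 200 + 150 + 100 + 50 = 1750 kg.
Lower bound: ⌈1750/500⌉ = 4 containers.
A packing using 4 containers:
  container 1: 350 + 150 = 500
  container 2: 350 + 100 + 50 = 500
  container 3: 300 + 200 = 500
  container 4: 250 = 250
This matches the lower bound, so 4 is optimal.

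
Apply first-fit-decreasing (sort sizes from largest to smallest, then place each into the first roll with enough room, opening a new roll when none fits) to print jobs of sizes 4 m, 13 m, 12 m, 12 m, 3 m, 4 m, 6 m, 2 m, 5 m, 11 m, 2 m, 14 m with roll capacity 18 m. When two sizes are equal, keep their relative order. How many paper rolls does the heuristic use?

Sorted descending: 14, 13, 12, 12, 11, 6, 5, 4, 4, 3, 2, 2.
  14 → roll 1 (new)  [load 14/18]
  13 → roll 2 (new)  [load 13/18]
  12 → roll 3 (new)  [load 12/18]
  12 → roll 4 (new)  [load 12/18]
  11 → roll 5 (new)  [load 11/18]
  6 → roll 3  [load 18/18]
  5 → roll 2  [load 18/18]
  4 → roll 1  [load 18/18]
  4 → roll 4  [load 16/18]
  3 → roll 5  [load 14/18]
  2 → roll 4  [load 18/18]
  2 → roll 5  [load 16/18]
5 paper rolls opened.

5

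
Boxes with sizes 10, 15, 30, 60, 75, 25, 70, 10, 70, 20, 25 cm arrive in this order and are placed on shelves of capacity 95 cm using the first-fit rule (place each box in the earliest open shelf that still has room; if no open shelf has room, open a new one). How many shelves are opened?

5

  10 → shelf 1 (new)  [load 10/95]
  15 → shelf 1  [load 25/95]
  30 → shelf 1  [load 55/95]
  60 → shelf 2 (new)  [load 60/95]
  75 → shelf 3 (new)  [load 75/95]
  25 → shelf 1  [load 80/95]
  70 → shelf 4 (new)  [load 70/95]
  10 → shelf 1  [load 90/95]
  70 → shelf 5 (new)  [load 70/95]
  20 → shelf 2  [load 80/95]
  25 → shelf 4  [load 95/95]
5 shelves opened.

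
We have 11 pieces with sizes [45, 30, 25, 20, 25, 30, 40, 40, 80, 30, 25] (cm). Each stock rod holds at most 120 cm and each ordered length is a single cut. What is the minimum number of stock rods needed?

Total = 80 + 45 + 40 + 40 + 30 + 30 + 30 + 25 + 25 + 25 + 20 = 390 cm.
Lower bound: ⌈390/120⌉ = 4 stock rods.
A packing using 4 stock rods:
  stock rod 1: 80 + 40 = 120
  stock rod 2: 45 + 40 + 30 = 115
  stock rod 3: 30 + 30 + 25 + 25 = 110
  stock rod 4: 25 + 20 = 45
This matches the lower bound, so 4 is optimal.

4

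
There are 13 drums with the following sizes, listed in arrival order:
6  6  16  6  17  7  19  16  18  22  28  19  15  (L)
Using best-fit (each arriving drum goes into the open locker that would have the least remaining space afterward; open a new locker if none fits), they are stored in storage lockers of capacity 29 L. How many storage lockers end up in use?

  6 → locker 1 (new)  [load 6/29]
  6 → locker 1  [load 12/29]
  16 → locker 1  [load 28/29]
  6 → locker 2 (new)  [load 6/29]
  17 → locker 2  [load 23/29]
  7 → locker 3 (new)  [load 7/29]
  19 → locker 3  [load 26/29]
  16 → locker 4 (new)  [load 16/29]
  18 → locker 5 (new)  [load 18/29]
  22 → locker 6 (new)  [load 22/29]
  28 → locker 7 (new)  [load 28/29]
  19 → locker 8 (new)  [load 19/29]
  15 → locker 9 (new)  [load 15/29]
9 storage lockers opened.

9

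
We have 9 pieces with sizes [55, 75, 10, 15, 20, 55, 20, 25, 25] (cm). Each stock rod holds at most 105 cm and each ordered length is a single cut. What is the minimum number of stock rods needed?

3

Total = 75 + 55 + 55 + 25 + 25 + 20 + 20 + 15 + 10 = 300 cm.
Lower bound: ⌈300/105⌉ = 3 stock rods.
A packing using 3 stock rods:
  stock rod 1: 75 + 25 = 100
  stock rod 2: 55 + 25 + 20 = 100
  stock rod 3: 55 + 20 + 15 + 10 = 100
This matches the lower bound, so 3 is optimal.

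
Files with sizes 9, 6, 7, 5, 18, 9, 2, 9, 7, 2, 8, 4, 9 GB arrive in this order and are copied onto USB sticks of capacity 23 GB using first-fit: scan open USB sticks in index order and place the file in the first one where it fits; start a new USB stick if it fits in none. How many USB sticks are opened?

  9 → USB stick 1 (new)  [load 9/23]
  6 → USB stick 1  [load 15/23]
  7 → USB stick 1  [load 22/23]
  5 → USB stick 2 (new)  [load 5/23]
  18 → USB stick 2  [load 23/23]
  9 → USB stick 3 (new)  [load 9/23]
  2 → USB stick 3  [load 11/23]
  9 → USB stick 3  [load 20/23]
  7 → USB stick 4 (new)  [load 7/23]
  2 → USB stick 3  [load 22/23]
  8 → USB stick 4  [load 15/23]
  4 → USB stick 4  [load 19/23]
  9 → USB stick 5 (new)  [load 9/23]
5 USB sticks opened.

5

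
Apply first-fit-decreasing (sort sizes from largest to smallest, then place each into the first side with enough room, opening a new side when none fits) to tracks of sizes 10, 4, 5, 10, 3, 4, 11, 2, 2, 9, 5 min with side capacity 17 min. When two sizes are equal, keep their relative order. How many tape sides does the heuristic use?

Sorted descending: 11, 10, 10, 9, 5, 5, 4, 4, 3, 2, 2.
  11 → side 1 (new)  [load 11/17]
  10 → side 2 (new)  [load 10/17]
  10 → side 3 (new)  [load 10/17]
  9 → side 4 (new)  [load 9/17]
  5 → side 1  [load 16/17]
  5 → side 2  [load 15/17]
  4 → side 3  [load 14/17]
  4 → side 4  [load 13/17]
  3 → side 3  [load 17/17]
  2 → side 2  [load 17/17]
  2 → side 4  [load 15/17]
4 tape sides opened.

4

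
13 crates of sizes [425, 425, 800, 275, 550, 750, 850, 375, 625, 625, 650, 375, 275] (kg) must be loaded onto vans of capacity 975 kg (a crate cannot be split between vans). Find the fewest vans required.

Total = 850 + 800 + 750 + 650 + 625 + 625 + 550 + 425 + 425 + 375 + 375 + 275 + 275 = 7000 kg.
Lower bound: ⌈7000/975⌉ = 8 vans.
A packing using 9 vans:
  van 1: 850 = 850
  van 2: 800 = 800
  van 3: 750 = 750
  van 4: 650 + 275 = 925
  van 5: 625 + 275 = 900
  van 6: 625 = 625
  van 7: 550 + 425 = 975
  van 8: 425 + 375 = 800
  van 9: 375 = 375
No arrangement into 8 vans stays within capacity, so 9 is optimal.

9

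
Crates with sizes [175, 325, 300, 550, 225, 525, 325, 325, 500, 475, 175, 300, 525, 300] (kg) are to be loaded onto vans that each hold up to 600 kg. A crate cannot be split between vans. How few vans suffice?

10

Total = 550 + 525 + 525 + 500 + 475 + 325 + 325 + 325 + 300 + 300 + 300 + 225 + 175 + 175 = 5025 kg.
Lower bound: ⌈5025/600⌉ = 9 vans.
A packing using 10 vans:
  van 1: 550 = 550
  van 2: 525 = 525
  van 3: 525 = 525
  van 4: 500 = 500
  van 5: 475 = 475
  van 6: 325 + 225 = 550
  van 7: 325 + 175 = 500
  van 8: 325 + 175 = 500
  van 9: 300 + 300 = 600
  van 10: 300 = 300
No arrangement into 9 vans stays within capacity, so 10 is optimal.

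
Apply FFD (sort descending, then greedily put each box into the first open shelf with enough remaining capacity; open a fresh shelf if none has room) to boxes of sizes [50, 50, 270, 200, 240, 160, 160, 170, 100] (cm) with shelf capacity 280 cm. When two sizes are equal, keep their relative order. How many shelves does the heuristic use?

Sorted descending: 270, 240, 200, 170, 160, 160, 100, 50, 50.
  270 → shelf 1 (new)  [load 270/280]
  240 → shelf 2 (new)  [load 240/280]
  200 → shelf 3 (new)  [load 200/280]
  170 → shelf 4 (new)  [load 170/280]
  160 → shelf 5 (new)  [load 160/280]
  160 → shelf 6 (new)  [load 160/280]
  100 → shelf 4  [load 270/280]
  50 → shelf 3  [load 250/280]
  50 → shelf 5  [load 210/280]
6 shelves opened.

6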